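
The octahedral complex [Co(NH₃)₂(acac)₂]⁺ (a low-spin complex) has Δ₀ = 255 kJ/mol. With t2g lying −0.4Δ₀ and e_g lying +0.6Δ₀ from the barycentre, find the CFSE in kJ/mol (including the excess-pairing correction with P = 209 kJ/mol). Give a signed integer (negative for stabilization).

-194

Ligand charges: 2×(+0) from NH₃ and 2×(-1) from acac⁻ sum to -2; with overall charge +1, Co is +3.
Co is in group 9, so Co³⁺ is d⁶ (9 − 3 = 6).
Electron filling gives t2g^6 e_g^0.
The orbital stabilization is -2.4Δ₀ = -2.4 × 255 = -612 kJ/mol.
Relative to high-spin t2g^4 e_g^2 (1 paired), the low-spin configuration has 2 additional pairs, contributing +2 × 209 = +418 kJ/mol.
Overall CFSE = -612 + 418 = -194 kJ/mol.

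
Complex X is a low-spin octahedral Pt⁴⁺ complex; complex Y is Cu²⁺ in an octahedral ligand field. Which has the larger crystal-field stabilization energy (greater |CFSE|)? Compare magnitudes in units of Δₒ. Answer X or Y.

X

X: Pt⁴⁺: group 10, so d-count = 10 − 4 = 6; t₂g⁶ eg⁰, CFSE = -2.4Δₒ.
Y: Cu is in group 11, so Cu²⁺ is d⁹ (11 − 2 = 9); For octahedral d⁹ the high- and low-spin configurations coincide; t₂g⁶ eg³, CFSE = -0.6Δₒ.
So X has the larger |CFSE|.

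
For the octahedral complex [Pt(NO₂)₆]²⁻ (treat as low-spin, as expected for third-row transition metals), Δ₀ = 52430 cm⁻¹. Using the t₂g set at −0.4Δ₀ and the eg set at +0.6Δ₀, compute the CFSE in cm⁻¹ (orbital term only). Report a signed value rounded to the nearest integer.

-125832

Each NO₂⁻ contributes -1; 6 × (-1) = -6. With overall charge -2, Pt is in the +4 oxidation state.
Pt⁴⁺: group 10, so d-count = 10 − 4 = 6.
Configuration: t₂g⁶ eg⁰.
The orbital stabilization is -2.4Δ₀ = -2.4 × 52430 = -125832 cm⁻¹.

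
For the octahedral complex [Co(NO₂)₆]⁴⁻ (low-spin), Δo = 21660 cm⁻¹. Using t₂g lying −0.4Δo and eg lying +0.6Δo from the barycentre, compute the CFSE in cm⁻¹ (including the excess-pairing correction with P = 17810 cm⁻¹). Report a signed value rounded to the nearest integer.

-21178

Each NO₂⁻ contributes -1; 6 × (-1) = -6. With overall charge -4, Co is in the +2 oxidation state.
Co is in group 9, so Co²⁺ is d⁷ (9 − 2 = 7).
Configuration: t₂g⁶ eg¹.
CFSE(orbital) = 6×(-0.4Δo) + 1×(0.6Δo) = -1.8Δo; with Δo = 21660 cm⁻¹ that is -38988 cm⁻¹.
High-spin d⁷ would be t₂g⁵ eg² with 2 pairs; low-spin has 3, so 1 excess pair costs +1P = +17810 cm⁻¹.
Net CFSE = -38988 + 17810 = -21178 cm⁻¹.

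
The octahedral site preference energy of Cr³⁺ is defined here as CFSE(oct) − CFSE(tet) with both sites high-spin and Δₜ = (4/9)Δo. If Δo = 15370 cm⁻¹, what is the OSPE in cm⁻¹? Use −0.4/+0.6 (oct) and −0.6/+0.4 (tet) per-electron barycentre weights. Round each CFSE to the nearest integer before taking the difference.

-12979

Group 6 minus oxidation state +3 gives a d³ configuration for Cr³⁺.
In an octahedral site d³ (HS) is t₂g³ eg⁰, giving CFSE(oct) = -1.2Δo = -18444 cm⁻¹.
In a tetrahedral site the filling is e² t₂¹: CFSE(tet) = -0.8Δₜ = -0.8 × (4/9)(15370) = -5465 cm⁻¹.
OSPE = -18444 − (-5465) = -12979 cm⁻¹.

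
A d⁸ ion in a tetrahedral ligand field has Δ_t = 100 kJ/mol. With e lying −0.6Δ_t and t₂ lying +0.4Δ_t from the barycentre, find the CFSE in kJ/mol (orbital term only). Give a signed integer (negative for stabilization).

-80

With tetrahedral geometry the complex is necessarily high-spin.
Electron filling gives e⁴ t₂⁴.
CFSE(orbital) = 4×(-0.6Δ_t) + 4×(0.4Δ_t) = -0.8Δ_t; with Δ_t = 100 kJ/mol that is -80 kJ/mol.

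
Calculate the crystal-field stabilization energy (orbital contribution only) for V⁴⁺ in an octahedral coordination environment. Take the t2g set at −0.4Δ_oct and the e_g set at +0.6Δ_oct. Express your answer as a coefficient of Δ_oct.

Group 5 minus oxidation state +4 gives a d¹ configuration for V⁴⁺.
Configuration: t2g^1 e_g^0.
CFSE = 1(-0.4Δ_oct) + 0(0.6Δ_oct) = -0.4Δ_oct + 0.0Δ_oct = -0.4Δ_oct.

-0.4 Δ_oct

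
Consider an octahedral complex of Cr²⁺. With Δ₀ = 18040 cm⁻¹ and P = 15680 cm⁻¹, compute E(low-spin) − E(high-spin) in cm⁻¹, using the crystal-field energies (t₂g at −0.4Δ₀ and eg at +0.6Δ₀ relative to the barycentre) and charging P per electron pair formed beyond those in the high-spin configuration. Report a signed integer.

Cr²⁺: group 6, so d-count = 6 − 2 = 4.
High-spin d⁴ fills as t₂g³ eg¹ with CFSE 3(−0.4) + 1(+0.6) = -0.6Δ₀ = -10824 cm⁻¹.
Low-spin: t₂g⁴ eg⁰, orbital CFSE = -1.6Δ₀ = -28864 cm⁻¹; plus 1 excess pair × P = +15680 cm⁻¹; total -13184 cm⁻¹.
The difference is -13184 − (-10824) = -2360 cm⁻¹, so low-spin lies lower.

-2360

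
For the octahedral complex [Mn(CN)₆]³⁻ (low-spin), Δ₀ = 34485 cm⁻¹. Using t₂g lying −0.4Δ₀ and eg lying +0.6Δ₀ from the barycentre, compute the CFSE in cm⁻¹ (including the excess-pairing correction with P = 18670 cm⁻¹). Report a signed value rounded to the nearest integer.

Each CN⁻ contributes -1; 6 × (-1) = -6. With overall charge -3, Mn is in the +3 oxidation state.
Mn³⁺: group 7, so d-count = 7 − 3 = 4.
The d⁴ electrons fill as t₂g⁴ eg⁰.
Orbital CFSE = 4(-0.4) + 0(0.6) = -1.6Δ₀ = -1.6 × 34485 = -55176 cm⁻¹.
Relative to high-spin t₂g³ eg¹ (0 paired), the low-spin configuration has 1 additional pair, contributing +1 × 18670 = +18670 cm⁻¹.
Net CFSE = -55176 + 18670 = -36506 cm⁻¹.

-36506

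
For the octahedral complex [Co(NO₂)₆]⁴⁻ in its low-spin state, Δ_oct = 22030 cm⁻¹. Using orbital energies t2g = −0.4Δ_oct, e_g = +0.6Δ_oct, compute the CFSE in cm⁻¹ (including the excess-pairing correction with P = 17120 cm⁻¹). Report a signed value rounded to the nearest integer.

Each NO₂⁻ contributes -1; 6 × (-1) = -6. With overall charge -4, Co is in the +2 oxidation state.
Co is in group 9, so Co²⁺ is d⁷ (9 − 2 = 7).
The d⁷ electrons fill as t2g^6 e_g^1.
CFSE(orbital) = 6×(-0.4Δ_oct) + 1×(0.6Δ_oct) = -1.8Δ_oct; with Δ_oct = 22030 cm⁻¹ that is -39654 cm⁻¹.
Relative to high-spin t2g^5 e_g^2 (2 paired), the low-spin configuration has 1 additional pair, contributing +1 × 17120 = +17120 cm⁻¹.
Net CFSE = -39654 + 17120 = -22534 cm⁻¹.

-22534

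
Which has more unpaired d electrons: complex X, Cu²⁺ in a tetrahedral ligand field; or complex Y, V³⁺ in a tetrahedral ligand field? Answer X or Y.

Y

X: Cu is in group 11, so Cu²⁺ is d⁹ (11 − 2 = 9); With tetrahedral geometry the complex is necessarily high-spin; e⁴ t₂⁵ → 1 unpaired.
Y: V is in group 5, so V³⁺ is d² (5 − 3 = 2); Tetrahedral fields are weak (Δₜ ≈ 4/9 Δₒ), so electrons fill high-spin; e^2 t2^0 → 2 unpaired.
So Y has more unpaired electrons.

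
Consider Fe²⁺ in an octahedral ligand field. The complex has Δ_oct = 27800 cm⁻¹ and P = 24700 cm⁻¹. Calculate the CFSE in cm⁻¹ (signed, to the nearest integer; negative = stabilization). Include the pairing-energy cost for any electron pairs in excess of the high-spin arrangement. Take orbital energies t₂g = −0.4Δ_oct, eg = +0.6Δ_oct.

Fe sits in group 8; removing 2 electrons leaves Fe²⁺ with 8 − 2 = 6 d electrons.
Here Δ_oct > P (27800 > 24700), so the low-spin state is favoured.
Filling d⁶ accordingly: t₂g⁶ eg⁰.
Orbital CFSE = -2.4Δ_oct = -2.4 × 27800 = -66720 cm⁻¹.
Excess pairs vs high-spin: 3 − 1 = 2; pairing cost = +49400 cm⁻¹.
Net CFSE = -66720 + 49400 = -17320 cm⁻¹.

-17320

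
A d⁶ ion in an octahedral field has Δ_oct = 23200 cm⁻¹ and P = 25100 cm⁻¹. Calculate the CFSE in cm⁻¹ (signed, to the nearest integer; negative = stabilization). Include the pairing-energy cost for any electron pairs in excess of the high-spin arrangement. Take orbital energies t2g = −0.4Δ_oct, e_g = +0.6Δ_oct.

-9280

Δ_oct < P, so pairing is avoided: the ground state is high-spin.
Configuration: t2g^4 e_g^2.
Orbital CFSE = -0.4Δ_oct = -0.4 × 23200 = -9280 cm⁻¹.
High-spin has no excess pairs, so no pairing correction applies.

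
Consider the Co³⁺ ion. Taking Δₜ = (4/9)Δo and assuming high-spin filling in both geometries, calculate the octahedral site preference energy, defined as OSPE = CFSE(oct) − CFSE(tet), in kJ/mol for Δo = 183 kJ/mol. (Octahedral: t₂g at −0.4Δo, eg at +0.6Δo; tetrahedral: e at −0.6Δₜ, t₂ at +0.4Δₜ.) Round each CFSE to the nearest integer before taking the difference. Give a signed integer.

-24

Group 9 minus oxidation state +3 gives a d⁶ configuration for Co³⁺.
In an octahedral site d⁶ (HS) is t₂g⁴ eg², giving CFSE(oct) = -0.4Δo = -73 kJ/mol.
Tetrahedral e³ t₂³ gives -0.6Δₜ = -0.6 × (4/9) × 183 = -49 kJ/mol.
OSPE = CFSE(oct) − CFSE(tet) = -73 − (-49) = -24 kJ/mol.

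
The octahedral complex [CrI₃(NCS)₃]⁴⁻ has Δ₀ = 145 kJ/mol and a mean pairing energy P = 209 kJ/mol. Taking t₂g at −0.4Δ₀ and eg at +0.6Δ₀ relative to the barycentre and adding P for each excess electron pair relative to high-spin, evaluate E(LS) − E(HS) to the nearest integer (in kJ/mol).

Ligand charges: 3×(-1) from I⁻ and 3×(-1) from NCS⁻ sum to -6; with overall charge -4, Cr is +2.
Cr sits in group 6; removing 2 electrons leaves Cr²⁺ with 6 − 2 = 4 d electrons.
In the high-spin limit (t₂g³ eg¹) the orbital term is -0.6Δ₀ = -87 kJ/mol, with no excess pairing.
Low-spin t₂g⁴ eg⁰ gives -1.6Δ₀ = -232 kJ/mol, but forming 1 extra pair costs 1P = 209 kJ/mol, so E(LS) = -232 + 209 = -23 kJ/mol.
Thus E(LS) − E(HS) = 64 kJ/mol.

64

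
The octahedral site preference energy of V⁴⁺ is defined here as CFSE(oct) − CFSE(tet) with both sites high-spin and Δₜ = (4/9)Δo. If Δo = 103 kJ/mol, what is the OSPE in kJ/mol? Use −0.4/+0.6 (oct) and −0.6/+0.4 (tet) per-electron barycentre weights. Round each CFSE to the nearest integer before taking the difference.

-14

Group 5 minus oxidation state +4 gives a d¹ configuration for V⁴⁺.
In an octahedral site d¹ (HS) is t₂g¹ eg⁰, giving CFSE(oct) = -0.4Δo = -41 kJ/mol.
Tetrahedral: e¹ t₂⁰, CFSE = 1(−0.6) + 0(+0.4) = -0.6Δₜ = -0.6 × (4/9) × 103 = -27 kJ/mol.
OSPE = -41 − (-27) = -14 kJ/mol.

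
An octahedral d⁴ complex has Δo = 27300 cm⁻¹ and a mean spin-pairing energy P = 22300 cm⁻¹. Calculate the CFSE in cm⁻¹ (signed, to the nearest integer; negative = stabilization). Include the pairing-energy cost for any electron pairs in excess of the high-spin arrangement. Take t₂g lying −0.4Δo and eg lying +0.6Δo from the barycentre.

Here Δo > P (27300 > 22300), so the low-spin state is favoured.
Filling d⁴ accordingly: t₂g⁴ eg⁰.
Orbital CFSE = -1.6Δo = -1.6 × 27300 = -43680 cm⁻¹.
Excess pairs vs high-spin: 1 − 0 = 1; pairing cost = +22300 cm⁻¹.
Net CFSE = -43680 + 22300 = -21380 cm⁻¹.

-21380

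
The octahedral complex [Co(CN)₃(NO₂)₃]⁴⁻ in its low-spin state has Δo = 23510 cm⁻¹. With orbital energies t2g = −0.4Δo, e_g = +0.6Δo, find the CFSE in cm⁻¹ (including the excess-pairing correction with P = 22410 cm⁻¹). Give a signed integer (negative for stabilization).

-19908

Ligand charges: 3×(-1) from CN⁻ and 3×(-1) from NO₂⁻ sum to -6; with overall charge -4, Co is +2.
Co is in group 9, so Co²⁺ is d⁷ (9 − 2 = 7).
Configuration: t2g^6 e_g^1.
The orbital stabilization is -1.8Δo = -1.8 × 23510 = -42318 cm⁻¹.
High-spin d⁷ would be t2g^5 e_g^2 with 2 pairs; low-spin has 3, so 1 excess pair costs +1P = +22410 cm⁻¹.
Combining: -42318 + 22410 = -19908 cm⁻¹.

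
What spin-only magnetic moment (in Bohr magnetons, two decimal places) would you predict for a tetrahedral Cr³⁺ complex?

3.87 Bohr magnetons

Group 6 minus oxidation state +3 gives a d³ configuration for Cr³⁺.
Tetrahedral fields are weak (Δₜ ≈ 4/9 Δₒ), so electrons fill high-spin.
Configuration: e² t₂¹ → 3 unpaired electrons.
μ(spin-only) = √[3(3+2)] = √15 ≈ 3.87 Bohr magnetons.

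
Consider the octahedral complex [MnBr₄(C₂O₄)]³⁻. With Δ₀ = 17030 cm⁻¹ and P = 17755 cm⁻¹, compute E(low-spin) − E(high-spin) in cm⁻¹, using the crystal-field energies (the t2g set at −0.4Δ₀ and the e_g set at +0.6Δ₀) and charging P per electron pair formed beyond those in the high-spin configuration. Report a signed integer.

Ligand charges: 4×(-1) from Br⁻ and 1×(-2) from C₂O₄²⁻ sum to -6; with overall charge -3, Mn is +3.
Group 7 minus oxidation state +3 gives a d⁴ configuration for Mn³⁺.
High-spin d⁴ fills as t2g^3 e_g^1 with CFSE 3(−0.4) + 1(+0.6) = -0.6Δ₀ = -10218 cm⁻¹.
Low-spin: t2g^4 e_g^0, orbital CFSE = -1.6Δ₀ = -27248 cm⁻¹; plus 1 excess pair × P = +17755 cm⁻¹; total -9493 cm⁻¹.
E(LS) − E(HS) = -9493 − (-10218) = 725 cm⁻¹.

725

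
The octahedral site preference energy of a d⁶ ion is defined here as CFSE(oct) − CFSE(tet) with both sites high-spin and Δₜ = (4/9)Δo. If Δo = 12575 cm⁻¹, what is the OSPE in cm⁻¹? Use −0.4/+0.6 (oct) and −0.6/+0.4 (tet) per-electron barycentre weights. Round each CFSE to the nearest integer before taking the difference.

-1677

Octahedral high-spin t₂g⁴ eg²: CFSE = -0.4 × 12575 = -5030 cm⁻¹.
In a tetrahedral site the filling is e³ t₂³: CFSE(tet) = -0.6Δₜ = -0.6 × (4/9)(12575) = -3353 cm⁻¹.
OSPE = -5030 − (-3353) = -1677 cm⁻¹.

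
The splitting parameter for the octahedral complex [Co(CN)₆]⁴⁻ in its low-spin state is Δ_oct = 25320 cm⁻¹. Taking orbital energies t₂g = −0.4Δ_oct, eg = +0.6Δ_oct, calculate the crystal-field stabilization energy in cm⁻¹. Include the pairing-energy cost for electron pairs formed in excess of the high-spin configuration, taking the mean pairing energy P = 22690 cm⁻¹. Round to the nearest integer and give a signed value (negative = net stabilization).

Each CN⁻ contributes -1; 6 × (-1) = -6. With overall charge -4, Co is in the +2 oxidation state.
Group 9 minus oxidation state +2 gives a d⁷ configuration for Co²⁺.
Electron filling gives t₂g⁶ eg¹.
Orbital CFSE = 6(-0.4) + 1(0.6) = -1.8Δ_oct = -1.8 × 25320 = -45576 cm⁻¹.
Relative to high-spin t₂g⁵ eg² (2 paired), the low-spin configuration has 1 additional pair, contributing +1 × 22690 = +22690 cm⁻¹.
Combining: -45576 + 22690 = -22886 cm⁻¹.

-22886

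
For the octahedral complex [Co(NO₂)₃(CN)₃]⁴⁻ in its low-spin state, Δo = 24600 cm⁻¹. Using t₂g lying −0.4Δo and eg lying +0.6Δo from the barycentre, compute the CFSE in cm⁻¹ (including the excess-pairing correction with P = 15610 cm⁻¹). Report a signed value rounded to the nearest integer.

-28670

Ligand charges: 3×(-1) from NO₂⁻ and 3×(-1) from CN⁻ sum to -6; with overall charge -4, Co is +2.
Co²⁺: group 9, so d-count = 9 − 2 = 7.
The d⁷ electrons fill as t₂g⁶ eg¹.
The orbital stabilization is -1.8Δo = -1.8 × 24600 = -44280 cm⁻¹.
Relative to high-spin t₂g⁵ eg² (2 paired), the low-spin configuration has 1 additional pair, contributing +1 × 15610 = +15610 cm⁻¹.
Overall CFSE = -44280 + 15610 = -28670 cm⁻¹.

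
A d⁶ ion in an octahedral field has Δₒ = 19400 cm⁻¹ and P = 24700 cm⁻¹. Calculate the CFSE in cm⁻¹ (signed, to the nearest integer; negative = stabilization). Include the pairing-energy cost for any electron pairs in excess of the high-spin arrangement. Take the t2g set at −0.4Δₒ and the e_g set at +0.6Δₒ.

-7760

Δₒ < P, so pairing is avoided: the ground state is high-spin.
Filling d⁶ accordingly: t2g^4 e_g^2.
Orbital CFSE = -0.4Δₒ = -0.4 × 19400 = -7760 cm⁻¹.
High-spin has no excess pairs, so no pairing correction applies.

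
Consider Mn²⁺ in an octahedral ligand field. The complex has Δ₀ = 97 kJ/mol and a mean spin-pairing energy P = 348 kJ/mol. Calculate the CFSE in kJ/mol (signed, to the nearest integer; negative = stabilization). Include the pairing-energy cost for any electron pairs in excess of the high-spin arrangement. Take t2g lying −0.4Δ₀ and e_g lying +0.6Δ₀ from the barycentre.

0

Mn is in group 7, so Mn²⁺ is d⁵ (7 − 2 = 5).
Δ₀ < P, so pairing is avoided: the ground state is high-spin.
Filling d⁵ accordingly: t2g^3 e_g^2.
Orbital CFSE = 0.0Δ₀ = 0.0 × 97 = 0 kJ/mol.
High-spin has no excess pairs, so no pairing correction applies.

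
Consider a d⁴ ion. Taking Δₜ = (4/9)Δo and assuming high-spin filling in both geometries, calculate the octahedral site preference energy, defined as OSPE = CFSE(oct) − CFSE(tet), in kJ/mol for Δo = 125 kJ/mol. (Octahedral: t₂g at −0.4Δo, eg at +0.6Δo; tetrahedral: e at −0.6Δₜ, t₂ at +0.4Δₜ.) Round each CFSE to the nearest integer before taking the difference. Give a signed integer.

-53

In an octahedral site d⁴ (HS) is t₂g³ eg¹, giving CFSE(oct) = -0.6Δo = -75 kJ/mol.
Tetrahedral e² t₂² gives -0.4Δₜ = -0.4 × (4/9) × 125 = -22 kJ/mol.
Subtracting, OSPE = -75 − (-22) = -53 kJ/mol.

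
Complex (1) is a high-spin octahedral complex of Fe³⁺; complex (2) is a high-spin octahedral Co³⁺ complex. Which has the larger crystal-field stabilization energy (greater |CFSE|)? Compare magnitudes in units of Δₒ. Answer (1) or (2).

(1): Fe³⁺: group 8, so d-count = 8 − 3 = 5; t₂g³ eg², CFSE = 0.0Δₒ.
(2): Co sits in group 9; removing 3 electrons leaves Co³⁺ with 9 − 3 = 6 d electrons; t2g^4 e_g^2, CFSE = -0.4Δₒ.
So (2) has the larger |CFSE|.

(2)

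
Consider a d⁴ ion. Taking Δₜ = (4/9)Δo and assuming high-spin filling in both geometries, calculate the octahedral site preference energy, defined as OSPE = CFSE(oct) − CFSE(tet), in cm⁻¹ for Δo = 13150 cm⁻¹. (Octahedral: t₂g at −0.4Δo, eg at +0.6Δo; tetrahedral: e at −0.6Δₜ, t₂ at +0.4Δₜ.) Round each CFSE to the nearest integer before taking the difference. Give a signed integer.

-5552

In an octahedral site d⁴ (HS) is t₂g³ eg¹, giving CFSE(oct) = -0.6Δo = -7890 cm⁻¹.
Tetrahedral e² t₂² gives -0.4Δₜ = -0.4 × (4/9) × 13150 = -2338 cm⁻¹.
OSPE = -7890 − (-2338) = -5552 cm⁻¹.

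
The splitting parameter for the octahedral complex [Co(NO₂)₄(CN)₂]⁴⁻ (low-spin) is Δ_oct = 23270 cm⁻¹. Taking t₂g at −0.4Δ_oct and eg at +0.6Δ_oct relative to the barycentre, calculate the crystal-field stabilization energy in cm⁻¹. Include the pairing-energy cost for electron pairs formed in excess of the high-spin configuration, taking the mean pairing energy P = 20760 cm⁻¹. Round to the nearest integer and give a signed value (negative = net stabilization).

-21126

Ligand charges: 4×(-1) from NO₂⁻ and 2×(-1) from CN⁻ sum to -6; with overall charge -4, Co is +2.
Co²⁺: group 9, so d-count = 9 − 2 = 7.
Configuration: t₂g⁶ eg¹.
CFSE(orbital) = 6×(-0.4Δ_oct) + 1×(0.6Δ_oct) = -1.8Δ_oct; with Δ_oct = 23270 cm⁻¹ that is -41886 cm⁻¹.
High-spin d⁷ would be t₂g⁵ eg² with 2 pairs; low-spin has 3, so 1 excess pair costs +1P = +20760 cm⁻¹.
Combining: -41886 + 20760 = -21126 cm⁻¹.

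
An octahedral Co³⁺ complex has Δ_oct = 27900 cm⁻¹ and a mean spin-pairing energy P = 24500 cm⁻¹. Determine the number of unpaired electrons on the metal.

0

Co is in group 9, so Co³⁺ is d⁶ (9 − 3 = 6).
With Δ_oct > P the complex is low-spin.
Configuration: t2g^6 e_g^0.
Unpaired electrons: 0.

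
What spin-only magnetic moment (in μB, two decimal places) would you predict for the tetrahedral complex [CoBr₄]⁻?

4.90 μB

Each Br⁻ contributes -1; 4 × (-1) = -4. With overall charge -1, Co is in the +3 oxidation state.
Co³⁺: group 9, so d-count = 9 − 3 = 6.
Tetrahedral fields are weak (Δₜ ≈ 4/9 Δₒ), so electrons fill high-spin.
Configuration: e^3 t2^3 → 4 unpaired electrons.
μ(spin-only) = √[4(4+2)] = √24 ≈ 4.90 μB.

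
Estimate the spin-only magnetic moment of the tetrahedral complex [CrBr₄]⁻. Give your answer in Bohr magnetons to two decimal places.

Each Br⁻ contributes -1; 4 × (-1) = -4. With overall charge -1, Cr is in the +3 oxidation state.
Group 6 minus oxidation state +3 gives a d³ configuration for Cr³⁺.
With tetrahedral geometry the complex is necessarily high-spin.
Configuration: e² t₂¹ → 3 unpaired electrons.
μ(spin-only) = √[3(3+2)] = √15 ≈ 3.87 Bohr magnetons.

3.87 Bohr magnetons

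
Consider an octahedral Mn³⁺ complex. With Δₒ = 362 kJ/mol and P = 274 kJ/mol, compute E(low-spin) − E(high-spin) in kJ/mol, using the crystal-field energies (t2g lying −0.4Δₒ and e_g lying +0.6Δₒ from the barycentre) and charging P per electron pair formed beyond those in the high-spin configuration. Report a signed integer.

Mn sits in group 7; removing 3 electrons leaves Mn³⁺ with 7 − 3 = 4 d electrons.
High-spin d⁴ fills as t2g^3 e_g^1 with CFSE 3(−0.4) + 1(+0.6) = -0.6Δₒ = -217 kJ/mol.
Low-spin t2g^4 e_g^0 gives -1.6Δₒ = -579 kJ/mol, but forming 1 extra pair costs 1P = 274 kJ/mol, so E(LS) = -579 + 274 = -305 kJ/mol.
The difference is -305 − (-217) = -88 kJ/mol, so low-spin lies lower.

-88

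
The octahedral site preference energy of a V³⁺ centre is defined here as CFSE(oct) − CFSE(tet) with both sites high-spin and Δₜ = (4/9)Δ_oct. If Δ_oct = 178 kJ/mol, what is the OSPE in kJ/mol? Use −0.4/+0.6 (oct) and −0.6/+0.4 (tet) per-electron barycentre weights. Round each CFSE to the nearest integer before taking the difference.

V³⁺: group 5, so d-count = 5 − 3 = 2.
Octahedral (high-spin): t₂g² eg⁰, CFSE = 2(−0.4) + 0(+0.6) = -0.8Δ_oct = -0.8 × 178 = -142 kJ/mol.
Tetrahedral e² t₂⁰ gives -1.2Δₜ = -1.2 × (4/9) × 178 = -95 kJ/mol.
OSPE = -142 − (-95) = -47 kJ/mol.

-47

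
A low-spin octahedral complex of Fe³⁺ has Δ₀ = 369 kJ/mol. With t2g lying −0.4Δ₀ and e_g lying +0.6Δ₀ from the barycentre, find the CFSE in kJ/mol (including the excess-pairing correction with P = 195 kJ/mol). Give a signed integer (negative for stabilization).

-348

Fe is in group 8, so Fe³⁺ is d⁵ (8 − 3 = 5).
Electron filling gives t2g^5 e_g^0.
CFSE(orbital) = 5×(-0.4Δ₀) + 0×(0.6Δ₀) = -2.0Δ₀; with Δ₀ = 369 kJ/mol that is -738 kJ/mol.
Relative to high-spin t2g^3 e_g^2 (0 paired), the low-spin configuration has 2 additional pairs, contributing +2 × 195 = +390 kJ/mol.
Combining: -738 + 390 = -348 kJ/mol.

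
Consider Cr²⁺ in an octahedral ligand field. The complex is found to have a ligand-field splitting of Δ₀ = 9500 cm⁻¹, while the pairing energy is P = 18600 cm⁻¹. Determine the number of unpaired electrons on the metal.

Cr²⁺: group 6, so d-count = 6 − 2 = 4.
Δ₀ < P, so pairing is avoided: the ground state is high-spin.
That gives t₂g³ eg¹.
Unpaired electrons: 4.

4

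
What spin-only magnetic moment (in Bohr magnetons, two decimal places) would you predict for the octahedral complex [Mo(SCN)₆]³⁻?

Each SCN⁻ contributes -1; 6 × (-1) = -6. With overall charge -3, Mo is in the +3 oxidation state.
Group 6 minus oxidation state +3 gives a d³ configuration for Mo³⁺.
Configuration: t2g^3 e_g^0 → 3 unpaired electrons.
μ(spin-only) = √[3(3+2)] = √15 ≈ 3.87 Bohr magnetons.

3.87 Bohr magnetons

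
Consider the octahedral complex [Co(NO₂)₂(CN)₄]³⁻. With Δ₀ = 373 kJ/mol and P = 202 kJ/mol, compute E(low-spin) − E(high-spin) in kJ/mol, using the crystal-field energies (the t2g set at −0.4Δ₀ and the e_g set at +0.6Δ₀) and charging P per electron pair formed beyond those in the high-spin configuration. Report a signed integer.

-342

Ligand charges: 2×(-1) from NO₂⁻ and 4×(-1) from CN⁻ sum to -6; with overall charge -3, Co is +3.
Co sits in group 9; removing 3 electrons leaves Co³⁺ with 9 − 3 = 6 d electrons.
High-spin d⁶ fills as t2g^4 e_g^2 with CFSE 4(−0.4) + 2(+0.6) = -0.4Δ₀ = -149 kJ/mol.
For low-spin the configuration is t2g^6 e_g^0: orbital energy -2.4 × 373 = -895 kJ/mol, and 2 additional pairs relative to high-spin add 404 kJ/mol, giving -491 kJ/mol.
The difference is -491 − (-149) = -342 kJ/mol, so low-spin lies lower.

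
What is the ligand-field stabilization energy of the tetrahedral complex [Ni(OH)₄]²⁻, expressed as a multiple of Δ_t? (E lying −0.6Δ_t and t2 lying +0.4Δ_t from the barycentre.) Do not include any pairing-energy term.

-0.8 Δ_t

Each OH⁻ contributes -1; 4 × (-1) = -4. With overall charge -2, Ni is in the +2 oxidation state.
Ni is in group 10, so Ni²⁺ is d⁸ (10 − 2 = 8).
With tetrahedral geometry the complex is necessarily high-spin.
Configuration: e^4 t2^4.
CFSE = 4(-0.6Δ_t) + 4(0.4Δ_t) = -2.4Δ_t + 1.6Δ_t = -0.8Δ_t.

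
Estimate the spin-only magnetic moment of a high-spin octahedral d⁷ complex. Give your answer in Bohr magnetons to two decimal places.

Configuration: t2g^5 e_g^2 → 3 unpaired electrons.
μ(spin-only) = √[3(3+2)] = √15 ≈ 3.87 Bohr magnetons.

3.87 Bohr magnetons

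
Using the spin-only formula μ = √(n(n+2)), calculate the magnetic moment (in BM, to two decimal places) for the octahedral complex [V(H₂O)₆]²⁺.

H₂O is neutral, so the +2 overall charge sits on V: oxidation state +2.
V sits in group 5; removing 2 electrons leaves V²⁺ with 5 − 2 = 3 d electrons.
For octahedral d³ the high- and low-spin configurations coincide.
Configuration: t₂g³ eg⁰ → 3 unpaired electrons.
μ(spin-only) = √[3(3+2)] = √15 ≈ 3.87 BM.

3.87 BM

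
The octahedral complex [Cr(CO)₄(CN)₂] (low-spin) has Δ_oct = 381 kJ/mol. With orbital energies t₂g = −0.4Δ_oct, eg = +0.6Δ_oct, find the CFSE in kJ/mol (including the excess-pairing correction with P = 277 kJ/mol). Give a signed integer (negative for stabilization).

-333

Ligand charges: 4×(+0) from CO and 2×(-1) from CN⁻ sum to -2; with overall charge +0, Cr is +2.
Cr²⁺: group 6, so d-count = 6 − 2 = 4.
The d⁴ electrons fill as t₂g⁴ eg⁰.
The orbital stabilization is -1.6Δ_oct = -1.6 × 381 = -610 kJ/mol.
Pairing penalty: 1 pair vs 0 in the high-spin reference → 1 extra × P = 277 kJ/mol.
Net CFSE = -610 + 277 = -333 kJ/mol.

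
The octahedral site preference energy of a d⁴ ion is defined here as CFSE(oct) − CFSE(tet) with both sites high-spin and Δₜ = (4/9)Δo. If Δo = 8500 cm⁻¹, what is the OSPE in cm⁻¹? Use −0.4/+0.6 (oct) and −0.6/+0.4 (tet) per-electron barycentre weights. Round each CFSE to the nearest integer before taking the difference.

-3589

In an octahedral site d⁴ (HS) is t2g^3 e_g^1, giving CFSE(oct) = -0.6Δo = -5100 cm⁻¹.
Tetrahedral e^2 t2^2 gives -0.4Δₜ = -0.4 × (4/9) × 8500 = -1511 cm⁻¹.
OSPE = -5100 − (-1511) = -3589 cm⁻¹.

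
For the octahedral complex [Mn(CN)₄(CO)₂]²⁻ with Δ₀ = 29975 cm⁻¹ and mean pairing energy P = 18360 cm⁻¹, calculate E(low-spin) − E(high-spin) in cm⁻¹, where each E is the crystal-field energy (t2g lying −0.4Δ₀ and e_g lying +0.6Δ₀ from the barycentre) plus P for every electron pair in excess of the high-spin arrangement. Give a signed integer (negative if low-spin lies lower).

Ligand charges: 4×(-1) from CN⁻ and 2×(+0) from CO sum to -4; with overall charge -2, Mn is +2.
Mn²⁺: group 7, so d-count = 7 − 2 = 5.
In the high-spin limit (t2g^3 e_g^2) the orbital term is 0.0Δ₀ = 0 cm⁻¹, with no excess pairing.
Low-spin: t2g^5 e_g^0, orbital CFSE = -2.0Δ₀ = -59950 cm⁻¹; plus 2 excess pairs × P = +36720 cm⁻¹; total -23230 cm⁻¹.
E(LS) − E(HS) = -23230 − (0) = -23230 cm⁻¹.

-23230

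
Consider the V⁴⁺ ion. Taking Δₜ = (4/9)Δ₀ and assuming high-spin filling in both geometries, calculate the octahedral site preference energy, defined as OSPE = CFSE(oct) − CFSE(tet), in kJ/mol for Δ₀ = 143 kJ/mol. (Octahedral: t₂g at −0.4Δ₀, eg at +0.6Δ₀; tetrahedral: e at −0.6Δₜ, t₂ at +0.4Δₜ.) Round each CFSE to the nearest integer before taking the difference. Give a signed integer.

V sits in group 5; removing 4 electrons leaves V⁴⁺ with 5 − 4 = 1 d electrons.
Octahedral (high-spin): t₂g¹ eg⁰, CFSE = 1(−0.4) + 0(+0.6) = -0.4Δ₀ = -0.4 × 143 = -57 kJ/mol.
Tetrahedral e¹ t₂⁰ gives -0.6Δₜ = -0.6 × (4/9) × 143 = -38 kJ/mol.
OSPE = CFSE(oct) − CFSE(tet) = -57 − (-38) = -19 kJ/mol.

-19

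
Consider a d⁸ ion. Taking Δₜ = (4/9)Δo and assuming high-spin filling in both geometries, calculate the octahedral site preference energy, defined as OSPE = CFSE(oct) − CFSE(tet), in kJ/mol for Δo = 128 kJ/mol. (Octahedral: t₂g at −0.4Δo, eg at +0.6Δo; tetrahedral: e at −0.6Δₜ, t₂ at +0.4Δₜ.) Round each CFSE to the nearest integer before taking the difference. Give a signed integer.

-108

In an octahedral site d⁸ (HS) is t2g^6 e_g^2, giving CFSE(oct) = -1.2Δo = -154 kJ/mol.
Tetrahedral e^4 t2^4 gives -0.8Δₜ = -0.8 × (4/9) × 128 = -46 kJ/mol.
OSPE = -154 − (-46) = -108 kJ/mol.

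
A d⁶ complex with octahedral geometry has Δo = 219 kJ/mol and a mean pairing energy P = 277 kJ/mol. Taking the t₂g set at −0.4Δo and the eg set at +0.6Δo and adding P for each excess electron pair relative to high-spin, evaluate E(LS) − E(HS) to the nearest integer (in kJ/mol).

High-spin: t₂g⁴ eg², CFSE = -0.4Δo = -88 kJ/mol.
Low-spin: t₂g⁶ eg⁰, orbital CFSE = -2.4Δo = -526 kJ/mol; plus 2 excess pairs × P = +554 kJ/mol; total 28 kJ/mol.
The difference is 28 − (-88) = 116 kJ/mol, so high-spin lies lower.

116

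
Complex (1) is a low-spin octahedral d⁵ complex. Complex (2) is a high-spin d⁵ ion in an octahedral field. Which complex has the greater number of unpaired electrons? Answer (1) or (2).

(1): t2g^5 e_g^0 → 1 unpaired.
(2): t2g^3 e_g^2 → 5 unpaired.
So (2) has more unpaired electrons.

(2)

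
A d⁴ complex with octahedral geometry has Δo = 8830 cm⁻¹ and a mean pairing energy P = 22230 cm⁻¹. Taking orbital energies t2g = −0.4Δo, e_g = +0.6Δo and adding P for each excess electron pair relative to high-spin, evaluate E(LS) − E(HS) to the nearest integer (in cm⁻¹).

High-spin d⁴ fills as t2g^3 e_g^1 with CFSE 3(−0.4) + 1(+0.6) = -0.6Δo = -5298 cm⁻¹.
Low-spin t2g^4 e_g^0 gives -1.6Δo = -14128 cm⁻¹, but forming 1 extra pair costs 1P = 22230 cm⁻¹, so E(LS) = -14128 + 22230 = 8102 cm⁻¹.
The difference is 8102 − (-5298) = 13400 cm⁻¹, so high-spin lies lower.

13400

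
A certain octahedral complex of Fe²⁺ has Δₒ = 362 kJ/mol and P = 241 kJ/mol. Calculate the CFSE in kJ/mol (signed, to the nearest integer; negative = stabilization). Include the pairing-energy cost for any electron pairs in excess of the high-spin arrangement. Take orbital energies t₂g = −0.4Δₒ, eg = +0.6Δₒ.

-387

Fe sits in group 8; removing 2 electrons leaves Fe²⁺ with 8 − 2 = 6 d electrons.
Δₒ > P, so pairing is preferred: the ground state is low-spin.
Filling d⁶ accordingly: t₂g⁶ eg⁰.
Orbital CFSE = -2.4Δₒ = -2.4 × 362 = -869 kJ/mol.
Excess pairs vs high-spin: 3 − 1 = 2; pairing cost = +482 kJ/mol.
Net CFSE = -869 + 482 = -387 kJ/mol.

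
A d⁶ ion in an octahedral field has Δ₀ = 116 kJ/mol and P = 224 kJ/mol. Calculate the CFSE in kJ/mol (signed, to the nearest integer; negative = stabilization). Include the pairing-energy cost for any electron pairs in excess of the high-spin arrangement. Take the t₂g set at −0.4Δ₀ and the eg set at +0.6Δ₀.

Δ₀ < P, so pairing is avoided: the ground state is high-spin.
Filling d⁶ accordingly: t₂g⁴ eg².
Orbital CFSE = -0.4Δ₀ = -0.4 × 116 = -46 kJ/mol.
High-spin has no excess pairs, so no pairing correction applies.

-46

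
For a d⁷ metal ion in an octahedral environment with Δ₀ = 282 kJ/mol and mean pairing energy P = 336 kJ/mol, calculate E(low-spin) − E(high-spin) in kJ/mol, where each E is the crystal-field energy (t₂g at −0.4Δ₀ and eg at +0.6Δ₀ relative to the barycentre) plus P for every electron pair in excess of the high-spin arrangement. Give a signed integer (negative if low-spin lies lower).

54

In the high-spin limit (t₂g⁵ eg²) the orbital term is -0.8Δ₀ = -226 kJ/mol, with no excess pairing.
Low-spin: t₂g⁶ eg¹, orbital CFSE = -1.8Δ₀ = -508 kJ/mol; plus 1 excess pair × P = +336 kJ/mol; total -172 kJ/mol.
The difference is -172 − (-226) = 54 kJ/mol, so high-spin lies lower.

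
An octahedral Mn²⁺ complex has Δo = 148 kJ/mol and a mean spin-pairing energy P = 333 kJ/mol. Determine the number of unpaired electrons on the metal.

5

Mn²⁺: group 7, so d-count = 7 − 2 = 5.
Δo < P, so pairing is avoided: the ground state is high-spin.
Configuration: t₂g³ eg².
Unpaired electrons: 5.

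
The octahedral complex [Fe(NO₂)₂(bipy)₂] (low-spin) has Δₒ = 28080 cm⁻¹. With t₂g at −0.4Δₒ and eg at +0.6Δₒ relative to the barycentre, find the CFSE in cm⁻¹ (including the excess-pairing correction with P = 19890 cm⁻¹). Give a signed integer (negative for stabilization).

-27612

Ligand charges: 2×(-1) from NO₂⁻ and 2×(+0) from bipy sum to -2; with overall charge +0, Fe is +2.
Fe²⁺: group 8, so d-count = 8 − 2 = 6.
Electron filling gives t₂g⁶ eg⁰.
CFSE(orbital) = 6×(-0.4Δₒ) + 0×(0.6Δₒ) = -2.4Δₒ; with Δₒ = 28080 cm⁻¹ that is -67392 cm⁻¹.
High-spin d⁶ would be t₂g⁴ eg² with 1 pair; low-spin has 3, so 2 excess pairs cost +2P = +39780 cm⁻¹.
Combining: -67392 + 39780 = -27612 cm⁻¹.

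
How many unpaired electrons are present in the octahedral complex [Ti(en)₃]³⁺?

1

en is neutral, so the +3 overall charge sits on Ti: oxidation state +3.
Ti sits in group 4; removing 3 electrons leaves Ti³⁺ with 4 − 3 = 1 d electrons.
Configuration: t₂g¹ eg⁰, giving 1 unpaired electron.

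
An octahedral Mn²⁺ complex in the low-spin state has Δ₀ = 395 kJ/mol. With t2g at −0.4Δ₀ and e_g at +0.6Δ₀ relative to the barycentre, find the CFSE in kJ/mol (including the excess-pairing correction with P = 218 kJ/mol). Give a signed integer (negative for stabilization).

Mn sits in group 7; removing 2 electrons leaves Mn²⁺ with 7 − 2 = 5 d electrons.
Configuration: t2g^5 e_g^0.
Orbital CFSE = 5(-0.4) + 0(0.6) = -2.0Δ₀ = -2.0 × 395 = -790 kJ/mol.
Pairing penalty: 2 pairs vs 0 in the high-spin reference → 2 extra × P = 436 kJ/mol.
Net CFSE = -790 + 436 = -354 kJ/mol.

-354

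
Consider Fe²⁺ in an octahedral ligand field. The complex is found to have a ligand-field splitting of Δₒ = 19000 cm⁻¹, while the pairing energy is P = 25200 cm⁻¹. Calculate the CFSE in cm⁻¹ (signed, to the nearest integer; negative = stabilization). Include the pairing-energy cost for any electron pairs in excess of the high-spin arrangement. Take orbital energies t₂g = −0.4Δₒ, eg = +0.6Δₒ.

Group 8 minus oxidation state +2 gives a d⁶ configuration for Fe²⁺.
Δₒ < P, so pairing is avoided: the ground state is high-spin.
Configuration: t₂g⁴ eg².
Orbital CFSE = -0.4Δₒ = -0.4 × 19000 = -7600 cm⁻¹.
High-spin has no excess pairs, so no pairing correction applies.

-7600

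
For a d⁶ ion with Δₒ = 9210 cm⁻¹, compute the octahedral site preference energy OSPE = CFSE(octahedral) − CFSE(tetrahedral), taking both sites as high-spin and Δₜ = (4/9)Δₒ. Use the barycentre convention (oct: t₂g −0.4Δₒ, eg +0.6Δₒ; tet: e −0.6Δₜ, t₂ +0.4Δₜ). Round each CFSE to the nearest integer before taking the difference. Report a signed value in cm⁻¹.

Octahedral (high-spin): t₂g⁴ eg², CFSE = 4(−0.4) + 2(+0.6) = -0.4Δₒ = -0.4 × 9210 = -3684 cm⁻¹.
In a tetrahedral site the filling is e³ t₂³: CFSE(tet) = -0.6Δₜ = -0.6 × (4/9)(9210) = -2456 cm⁻¹.
Subtracting, OSPE = -3684 − (-2456) = -1228 cm⁻¹.

-1228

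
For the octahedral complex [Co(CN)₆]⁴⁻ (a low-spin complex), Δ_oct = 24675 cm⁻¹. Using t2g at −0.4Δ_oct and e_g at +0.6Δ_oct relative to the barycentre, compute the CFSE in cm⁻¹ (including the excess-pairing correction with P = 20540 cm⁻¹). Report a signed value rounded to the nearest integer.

Each CN⁻ contributes -1; 6 × (-1) = -6. With overall charge -4, Co is in the +2 oxidation state.
Co is in group 9, so Co²⁺ is d⁷ (9 − 2 = 7).
Configuration: t2g^6 e_g^1.
Orbital CFSE = 6(-0.4) + 1(0.6) = -1.8Δ_oct = -1.8 × 24675 = -44415 cm⁻¹.
High-spin d⁷ would be t2g^5 e_g^2 with 2 pairs; low-spin has 3, so 1 excess pair costs +1P = +20540 cm⁻¹.
Overall CFSE = -44415 + 20540 = -23875 cm⁻¹.

-23875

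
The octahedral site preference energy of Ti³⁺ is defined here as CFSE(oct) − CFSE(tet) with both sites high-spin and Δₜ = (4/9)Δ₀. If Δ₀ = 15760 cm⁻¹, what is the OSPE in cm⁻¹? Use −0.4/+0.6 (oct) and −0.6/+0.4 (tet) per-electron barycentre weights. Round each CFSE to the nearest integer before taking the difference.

-2101

Group 4 minus oxidation state +3 gives a d¹ configuration for Ti³⁺.
In an octahedral site d¹ (HS) is t₂g¹ eg⁰, giving CFSE(oct) = -0.4Δ₀ = -6304 cm⁻¹.
Tetrahedral: e¹ t₂⁰, CFSE = 1(−0.6) + 0(+0.4) = -0.6Δₜ = -0.6 × (4/9) × 15760 = -4203 cm⁻¹.
OSPE = -6304 − (-4203) = -2101 cm⁻¹.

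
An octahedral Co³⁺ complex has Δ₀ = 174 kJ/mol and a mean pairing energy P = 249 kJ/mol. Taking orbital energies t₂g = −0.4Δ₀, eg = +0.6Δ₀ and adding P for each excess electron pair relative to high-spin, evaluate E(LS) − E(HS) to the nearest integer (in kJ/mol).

Group 9 minus oxidation state +3 gives a d⁶ configuration for Co³⁺.
In the high-spin limit (t₂g⁴ eg²) the orbital term is -0.4Δ₀ = -70 kJ/mol, with no excess pairing.
Low-spin: t₂g⁶ eg⁰, orbital CFSE = -2.4Δ₀ = -418 kJ/mol; plus 2 excess pairs × P = +498 kJ/mol; total 80 kJ/mol.
E(LS) − E(HS) = 80 − (-70) = 150 kJ/mol.

150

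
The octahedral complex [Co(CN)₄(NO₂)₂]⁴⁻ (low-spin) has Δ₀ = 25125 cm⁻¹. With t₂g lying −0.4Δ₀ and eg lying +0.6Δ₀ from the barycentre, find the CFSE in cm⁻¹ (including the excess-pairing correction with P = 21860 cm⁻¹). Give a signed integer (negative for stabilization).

Ligand charges: 4×(-1) from CN⁻ and 2×(-1) from NO₂⁻ sum to -6; with overall charge -4, Co is +2.
Co²⁺: group 9, so d-count = 9 − 2 = 7.
Electron filling gives t₂g⁶ eg¹.
CFSE(orbital) = 6×(-0.4Δ₀) + 1×(0.6Δ₀) = -1.8Δ₀; with Δ₀ = 25125 cm⁻¹ that is -45225 cm⁻¹.
Pairing penalty: 3 pairs vs 2 in the high-spin reference → 1 extra × P = 21860 cm⁻¹.
Combining: -45225 + 21860 = -23365 cm⁻¹.

-23365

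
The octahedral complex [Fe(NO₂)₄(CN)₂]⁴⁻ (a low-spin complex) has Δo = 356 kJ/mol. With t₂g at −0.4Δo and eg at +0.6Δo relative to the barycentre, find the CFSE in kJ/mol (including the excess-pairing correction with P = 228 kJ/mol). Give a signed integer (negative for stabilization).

Ligand charges: 4×(-1) from NO₂⁻ and 2×(-1) from CN⁻ sum to -6; with overall charge -4, Fe is +2.
Fe sits in group 8; removing 2 electrons leaves Fe²⁺ with 8 − 2 = 6 d electrons.
The d⁶ electrons fill as t₂g⁶ eg⁰.
The orbital stabilization is -2.4Δo = -2.4 × 356 = -854 kJ/mol.
High-spin d⁶ would be t₂g⁴ eg² with 1 pair; low-spin has 3, so 2 excess pairs cost +2P = +456 kJ/mol.
Combining: -854 + 456 = -398 kJ/mol.

-398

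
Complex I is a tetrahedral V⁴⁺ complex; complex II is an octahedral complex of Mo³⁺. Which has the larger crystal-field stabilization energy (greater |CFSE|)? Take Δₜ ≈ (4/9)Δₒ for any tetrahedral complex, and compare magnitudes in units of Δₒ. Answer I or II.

I: V⁴⁺: group 5, so d-count = 5 − 4 = 1; With tetrahedral geometry the complex is necessarily high-spin; e¹ t₂⁰, CFSE = -0.6Δₜ ≈ -0.27Δₒ.
II: Mo is in group 6, so Mo³⁺ is d³ (6 − 3 = 3); For octahedral d³ the high- and low-spin configurations coincide; t2g^3 e_g^0, CFSE = -1.2Δₒ.
So II has the larger |CFSE|.

II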